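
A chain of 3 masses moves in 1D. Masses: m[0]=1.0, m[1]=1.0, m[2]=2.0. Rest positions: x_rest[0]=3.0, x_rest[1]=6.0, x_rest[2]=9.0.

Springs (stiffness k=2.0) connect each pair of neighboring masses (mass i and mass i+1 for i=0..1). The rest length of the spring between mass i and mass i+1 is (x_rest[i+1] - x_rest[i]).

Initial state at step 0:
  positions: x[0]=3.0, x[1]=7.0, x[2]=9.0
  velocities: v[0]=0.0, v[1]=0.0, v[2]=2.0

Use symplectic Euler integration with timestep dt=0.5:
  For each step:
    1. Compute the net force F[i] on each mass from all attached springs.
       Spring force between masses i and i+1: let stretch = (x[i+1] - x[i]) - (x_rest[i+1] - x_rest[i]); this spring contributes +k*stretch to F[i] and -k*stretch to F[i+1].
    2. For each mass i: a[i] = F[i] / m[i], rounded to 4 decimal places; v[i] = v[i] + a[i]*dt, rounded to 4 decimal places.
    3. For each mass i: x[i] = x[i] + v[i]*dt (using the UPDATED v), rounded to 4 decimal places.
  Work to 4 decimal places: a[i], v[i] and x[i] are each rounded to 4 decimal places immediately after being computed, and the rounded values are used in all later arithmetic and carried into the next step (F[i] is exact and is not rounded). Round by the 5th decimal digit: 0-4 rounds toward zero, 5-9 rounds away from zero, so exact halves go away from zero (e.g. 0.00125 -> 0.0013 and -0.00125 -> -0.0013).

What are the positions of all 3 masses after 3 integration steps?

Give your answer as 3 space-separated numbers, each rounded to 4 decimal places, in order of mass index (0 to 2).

Step 0: x=[3.0000 7.0000 9.0000] v=[0.0000 0.0000 2.0000]
Step 1: x=[3.5000 6.0000 10.2500] v=[1.0000 -2.0000 2.5000]
Step 2: x=[3.7500 5.8750 11.1875] v=[0.5000 -0.2500 1.8750]
Step 3: x=[3.5625 7.3438 11.5469] v=[-0.3750 2.9375 0.7188]

Answer: 3.5625 7.3438 11.5469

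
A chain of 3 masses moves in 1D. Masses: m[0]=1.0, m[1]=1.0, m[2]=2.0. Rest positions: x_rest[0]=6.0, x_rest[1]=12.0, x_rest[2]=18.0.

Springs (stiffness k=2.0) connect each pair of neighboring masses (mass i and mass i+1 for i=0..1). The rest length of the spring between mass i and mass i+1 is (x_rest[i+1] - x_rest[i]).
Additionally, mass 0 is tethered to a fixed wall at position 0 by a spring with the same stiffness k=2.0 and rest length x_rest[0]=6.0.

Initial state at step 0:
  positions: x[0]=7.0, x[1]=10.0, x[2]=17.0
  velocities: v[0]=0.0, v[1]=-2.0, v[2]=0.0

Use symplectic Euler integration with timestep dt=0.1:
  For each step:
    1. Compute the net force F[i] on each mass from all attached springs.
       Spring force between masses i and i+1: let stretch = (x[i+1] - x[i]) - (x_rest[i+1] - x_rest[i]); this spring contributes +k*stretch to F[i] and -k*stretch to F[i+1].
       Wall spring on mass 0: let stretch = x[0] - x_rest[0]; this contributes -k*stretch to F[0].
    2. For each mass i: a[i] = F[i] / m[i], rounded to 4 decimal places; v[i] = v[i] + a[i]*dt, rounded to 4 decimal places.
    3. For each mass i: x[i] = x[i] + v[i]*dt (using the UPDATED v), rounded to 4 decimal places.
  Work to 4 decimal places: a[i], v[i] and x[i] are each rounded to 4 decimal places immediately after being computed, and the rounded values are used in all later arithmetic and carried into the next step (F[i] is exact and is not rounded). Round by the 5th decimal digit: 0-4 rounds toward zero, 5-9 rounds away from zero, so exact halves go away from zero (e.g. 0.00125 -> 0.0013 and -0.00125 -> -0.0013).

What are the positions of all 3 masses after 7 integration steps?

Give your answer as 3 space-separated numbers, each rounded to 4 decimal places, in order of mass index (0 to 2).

Answer: 5.1203 10.6684 16.7216

Derivation:
Step 0: x=[7.0000 10.0000 17.0000] v=[0.0000 -2.0000 0.0000]
Step 1: x=[6.9200 9.8800 16.9900] v=[-0.8000 -1.2000 -0.1000]
Step 2: x=[6.7608 9.8430 16.9689] v=[-1.5920 -0.3700 -0.2110]
Step 3: x=[6.5280 9.8869 16.9365] v=[-2.3277 0.4387 -0.3236]
Step 4: x=[6.2319 10.0046 16.8936] v=[-2.9615 1.1768 -0.4286]
Step 5: x=[5.8866 10.1846 16.8419] v=[-3.4533 1.8001 -0.5175]
Step 6: x=[5.5095 10.4118 16.7836] v=[-3.7710 2.2720 -0.5832]
Step 7: x=[5.1203 10.6684 16.7216] v=[-3.8924 2.5659 -0.6204]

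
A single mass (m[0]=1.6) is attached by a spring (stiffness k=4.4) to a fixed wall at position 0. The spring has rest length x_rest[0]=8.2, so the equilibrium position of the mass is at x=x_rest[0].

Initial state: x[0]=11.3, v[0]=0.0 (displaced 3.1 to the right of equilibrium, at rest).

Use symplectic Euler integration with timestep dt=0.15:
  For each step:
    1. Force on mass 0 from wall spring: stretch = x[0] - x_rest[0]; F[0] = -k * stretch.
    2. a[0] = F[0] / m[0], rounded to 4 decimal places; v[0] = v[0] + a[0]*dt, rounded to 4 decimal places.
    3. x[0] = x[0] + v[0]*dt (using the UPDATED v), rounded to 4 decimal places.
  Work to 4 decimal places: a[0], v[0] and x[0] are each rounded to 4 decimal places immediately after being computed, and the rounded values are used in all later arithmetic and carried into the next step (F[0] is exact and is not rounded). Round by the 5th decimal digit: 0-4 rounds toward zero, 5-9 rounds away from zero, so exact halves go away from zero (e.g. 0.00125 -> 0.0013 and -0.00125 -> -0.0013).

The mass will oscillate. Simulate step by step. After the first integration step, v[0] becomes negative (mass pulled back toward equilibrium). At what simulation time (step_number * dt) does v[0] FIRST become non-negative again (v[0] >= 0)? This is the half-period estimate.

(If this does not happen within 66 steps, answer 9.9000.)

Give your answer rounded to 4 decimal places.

Step 0: x=[11.3000] v=[0.0000]
Step 1: x=[11.1082] v=[-1.2788]
Step 2: x=[10.7364] v=[-2.4784]
Step 3: x=[10.2077] v=[-3.5247]
Step 4: x=[9.5548] v=[-4.3529]
Step 5: x=[8.8180] v=[-4.9118]
Step 6: x=[8.0430] v=[-5.1667]
Step 7: x=[7.2777] v=[-5.1019]
Step 8: x=[6.5695] v=[-4.7215]
Step 9: x=[5.9622] v=[-4.0489]
Step 10: x=[5.4933] v=[-3.1258]
Step 11: x=[5.1919] v=[-2.0093]
Step 12: x=[5.0766] v=[-0.7685]
Step 13: x=[5.1546] v=[0.5199]
First v>=0 after going negative at step 13, time=1.9500

Answer: 1.9500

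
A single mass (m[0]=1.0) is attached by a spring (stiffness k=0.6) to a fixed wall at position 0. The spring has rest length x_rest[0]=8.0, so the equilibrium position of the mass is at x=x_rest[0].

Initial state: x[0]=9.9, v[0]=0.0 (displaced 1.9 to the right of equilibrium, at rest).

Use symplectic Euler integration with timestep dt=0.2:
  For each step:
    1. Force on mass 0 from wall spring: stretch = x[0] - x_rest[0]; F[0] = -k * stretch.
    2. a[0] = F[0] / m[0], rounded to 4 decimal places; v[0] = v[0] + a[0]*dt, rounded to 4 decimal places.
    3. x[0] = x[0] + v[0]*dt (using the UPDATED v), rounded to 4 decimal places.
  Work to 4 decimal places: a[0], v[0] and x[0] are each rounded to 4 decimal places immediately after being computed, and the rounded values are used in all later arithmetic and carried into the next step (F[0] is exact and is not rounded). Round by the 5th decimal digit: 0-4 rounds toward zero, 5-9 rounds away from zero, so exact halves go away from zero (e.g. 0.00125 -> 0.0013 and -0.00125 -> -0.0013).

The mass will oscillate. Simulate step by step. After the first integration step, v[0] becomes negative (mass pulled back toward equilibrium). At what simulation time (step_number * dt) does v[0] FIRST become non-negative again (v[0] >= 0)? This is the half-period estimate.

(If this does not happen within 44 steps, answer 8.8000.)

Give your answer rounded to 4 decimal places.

Answer: 4.2000

Derivation:
Step 0: x=[9.9000] v=[0.0000]
Step 1: x=[9.8544] v=[-0.2280]
Step 2: x=[9.7643] v=[-0.4505]
Step 3: x=[9.6319] v=[-0.6622]
Step 4: x=[9.4603] v=[-0.8580]
Step 5: x=[9.2537] v=[-1.0332]
Step 6: x=[9.0170] v=[-1.1836]
Step 7: x=[8.7559] v=[-1.3056]
Step 8: x=[8.4766] v=[-1.3963]
Step 9: x=[8.1859] v=[-1.4535]
Step 10: x=[7.8907] v=[-1.4758]
Step 11: x=[7.5982] v=[-1.4627]
Step 12: x=[7.3153] v=[-1.4145]
Step 13: x=[7.0488] v=[-1.3323]
Step 14: x=[6.8052] v=[-1.2182]
Step 15: x=[6.5902] v=[-1.0748]
Step 16: x=[6.4091] v=[-0.9056]
Step 17: x=[6.2662] v=[-0.7147]
Step 18: x=[6.1649] v=[-0.5066]
Step 19: x=[6.1076] v=[-0.2864]
Step 20: x=[6.0957] v=[-0.0593]
Step 21: x=[6.1295] v=[0.1692]
First v>=0 after going negative at step 21, time=4.2000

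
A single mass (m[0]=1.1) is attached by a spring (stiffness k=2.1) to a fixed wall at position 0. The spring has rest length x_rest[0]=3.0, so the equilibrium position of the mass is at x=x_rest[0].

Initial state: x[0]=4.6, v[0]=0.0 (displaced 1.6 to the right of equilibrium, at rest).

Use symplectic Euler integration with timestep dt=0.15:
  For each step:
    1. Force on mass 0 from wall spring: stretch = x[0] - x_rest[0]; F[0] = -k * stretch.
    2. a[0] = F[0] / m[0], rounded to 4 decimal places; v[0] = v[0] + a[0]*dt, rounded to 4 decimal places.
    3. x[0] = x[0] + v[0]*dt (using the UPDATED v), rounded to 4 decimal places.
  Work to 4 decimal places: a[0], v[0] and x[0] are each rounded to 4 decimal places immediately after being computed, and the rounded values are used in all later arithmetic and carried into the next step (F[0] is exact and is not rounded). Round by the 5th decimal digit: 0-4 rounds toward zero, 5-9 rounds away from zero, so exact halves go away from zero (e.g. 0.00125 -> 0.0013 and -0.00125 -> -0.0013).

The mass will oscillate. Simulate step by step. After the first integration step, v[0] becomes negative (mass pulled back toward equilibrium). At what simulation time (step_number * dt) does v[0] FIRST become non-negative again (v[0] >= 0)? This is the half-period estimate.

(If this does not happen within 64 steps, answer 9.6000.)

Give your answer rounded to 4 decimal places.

Answer: 2.4000

Derivation:
Step 0: x=[4.6000] v=[0.0000]
Step 1: x=[4.5313] v=[-0.4582]
Step 2: x=[4.3968] v=[-0.8967]
Step 3: x=[4.2023] v=[-1.2967]
Step 4: x=[3.9562] v=[-1.6410]
Step 5: x=[3.6690] v=[-1.9148]
Step 6: x=[3.3530] v=[-2.1064]
Step 7: x=[3.0219] v=[-2.2075]
Step 8: x=[2.6898] v=[-2.2138]
Step 9: x=[2.3711] v=[-2.1250]
Step 10: x=[2.0794] v=[-1.9449]
Step 11: x=[1.8272] v=[-1.6813]
Step 12: x=[1.6254] v=[-1.3455]
Step 13: x=[1.4826] v=[-0.9519]
Step 14: x=[1.4050] v=[-0.5174]
Step 15: x=[1.3959] v=[-0.0607]
Step 16: x=[1.4557] v=[0.3987]
First v>=0 after going negative at step 16, time=2.4000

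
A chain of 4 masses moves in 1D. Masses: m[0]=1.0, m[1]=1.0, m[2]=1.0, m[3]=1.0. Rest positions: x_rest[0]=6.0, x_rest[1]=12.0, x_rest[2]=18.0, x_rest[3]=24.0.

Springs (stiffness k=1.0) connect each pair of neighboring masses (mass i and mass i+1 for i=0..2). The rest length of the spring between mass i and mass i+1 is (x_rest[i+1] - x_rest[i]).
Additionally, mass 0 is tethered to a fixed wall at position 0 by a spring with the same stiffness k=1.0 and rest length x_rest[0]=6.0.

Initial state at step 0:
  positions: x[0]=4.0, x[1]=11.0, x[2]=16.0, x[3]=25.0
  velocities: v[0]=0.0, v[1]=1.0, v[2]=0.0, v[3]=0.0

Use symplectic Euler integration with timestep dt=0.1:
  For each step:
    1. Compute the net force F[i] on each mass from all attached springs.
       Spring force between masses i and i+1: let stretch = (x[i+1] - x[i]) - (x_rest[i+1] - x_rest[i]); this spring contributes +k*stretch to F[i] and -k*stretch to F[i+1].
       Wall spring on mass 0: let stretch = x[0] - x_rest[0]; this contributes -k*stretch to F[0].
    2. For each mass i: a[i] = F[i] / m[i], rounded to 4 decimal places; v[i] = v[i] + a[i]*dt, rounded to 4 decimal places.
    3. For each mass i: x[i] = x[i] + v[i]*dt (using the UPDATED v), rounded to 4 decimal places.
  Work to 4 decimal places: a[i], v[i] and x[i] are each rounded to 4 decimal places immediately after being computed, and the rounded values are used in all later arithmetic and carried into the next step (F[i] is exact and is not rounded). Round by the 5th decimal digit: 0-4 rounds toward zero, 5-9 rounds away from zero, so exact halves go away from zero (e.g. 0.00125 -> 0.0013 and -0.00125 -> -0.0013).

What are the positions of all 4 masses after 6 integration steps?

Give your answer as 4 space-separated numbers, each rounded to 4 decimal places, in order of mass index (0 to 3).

Step 0: x=[4.0000 11.0000 16.0000 25.0000] v=[0.0000 1.0000 0.0000 0.0000]
Step 1: x=[4.0300 11.0800 16.0400 24.9700] v=[0.3000 0.8000 0.4000 -0.3000]
Step 2: x=[4.0902 11.1391 16.1197 24.9107] v=[0.6020 0.5910 0.7970 -0.5930]
Step 3: x=[4.1800 11.1775 16.2375 24.8235] v=[0.8979 0.3842 1.1780 -0.8721]
Step 4: x=[4.2980 11.1966 16.3906 24.7104] v=[1.1797 0.1905 1.5306 -1.1307]
Step 5: x=[4.4420 11.1986 16.5749 24.5741] v=[1.4398 0.0200 1.8432 -1.3627]
Step 6: x=[4.6091 11.1868 16.7855 24.4178] v=[1.6713 -0.1180 2.1055 -1.5626]

Answer: 4.6091 11.1868 16.7855 24.4178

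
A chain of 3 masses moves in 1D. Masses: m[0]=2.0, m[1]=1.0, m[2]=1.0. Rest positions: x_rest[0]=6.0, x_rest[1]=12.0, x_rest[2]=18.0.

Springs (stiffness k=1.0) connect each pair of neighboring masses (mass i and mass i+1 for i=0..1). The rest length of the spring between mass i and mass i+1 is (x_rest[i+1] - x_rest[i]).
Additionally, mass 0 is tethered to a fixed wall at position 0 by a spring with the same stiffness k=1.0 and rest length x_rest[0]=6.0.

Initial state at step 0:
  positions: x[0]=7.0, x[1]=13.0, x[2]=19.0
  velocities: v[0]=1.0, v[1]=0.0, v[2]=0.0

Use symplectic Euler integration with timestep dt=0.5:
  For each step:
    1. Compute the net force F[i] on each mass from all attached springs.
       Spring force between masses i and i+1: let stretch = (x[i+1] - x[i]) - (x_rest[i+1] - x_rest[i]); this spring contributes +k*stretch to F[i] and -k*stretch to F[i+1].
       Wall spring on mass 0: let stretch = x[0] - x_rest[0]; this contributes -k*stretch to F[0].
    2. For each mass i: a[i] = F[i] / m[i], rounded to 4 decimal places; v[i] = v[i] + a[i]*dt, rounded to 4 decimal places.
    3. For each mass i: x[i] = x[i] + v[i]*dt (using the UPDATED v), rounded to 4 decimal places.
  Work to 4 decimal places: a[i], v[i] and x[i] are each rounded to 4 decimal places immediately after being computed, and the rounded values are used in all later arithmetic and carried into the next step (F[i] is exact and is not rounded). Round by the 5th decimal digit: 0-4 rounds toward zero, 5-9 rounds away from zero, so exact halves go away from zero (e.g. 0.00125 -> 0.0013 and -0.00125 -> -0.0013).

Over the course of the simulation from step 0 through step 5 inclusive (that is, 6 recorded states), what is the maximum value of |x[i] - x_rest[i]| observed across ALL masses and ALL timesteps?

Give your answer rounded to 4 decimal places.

Step 0: x=[7.0000 13.0000 19.0000] v=[1.0000 0.0000 0.0000]
Step 1: x=[7.3750 13.0000 19.0000] v=[0.7500 0.0000 0.0000]
Step 2: x=[7.5313 13.0938 19.0000] v=[0.3125 0.1875 0.0000]
Step 3: x=[7.4415 13.2735 19.0235] v=[-0.1797 0.3594 0.0469]
Step 4: x=[7.1505 13.4327 19.1095] v=[-0.5821 0.3184 0.1719]
Step 5: x=[6.7509 13.4406 19.2763] v=[-0.7992 0.0157 0.3335]
Max displacement = 1.5313

Answer: 1.5313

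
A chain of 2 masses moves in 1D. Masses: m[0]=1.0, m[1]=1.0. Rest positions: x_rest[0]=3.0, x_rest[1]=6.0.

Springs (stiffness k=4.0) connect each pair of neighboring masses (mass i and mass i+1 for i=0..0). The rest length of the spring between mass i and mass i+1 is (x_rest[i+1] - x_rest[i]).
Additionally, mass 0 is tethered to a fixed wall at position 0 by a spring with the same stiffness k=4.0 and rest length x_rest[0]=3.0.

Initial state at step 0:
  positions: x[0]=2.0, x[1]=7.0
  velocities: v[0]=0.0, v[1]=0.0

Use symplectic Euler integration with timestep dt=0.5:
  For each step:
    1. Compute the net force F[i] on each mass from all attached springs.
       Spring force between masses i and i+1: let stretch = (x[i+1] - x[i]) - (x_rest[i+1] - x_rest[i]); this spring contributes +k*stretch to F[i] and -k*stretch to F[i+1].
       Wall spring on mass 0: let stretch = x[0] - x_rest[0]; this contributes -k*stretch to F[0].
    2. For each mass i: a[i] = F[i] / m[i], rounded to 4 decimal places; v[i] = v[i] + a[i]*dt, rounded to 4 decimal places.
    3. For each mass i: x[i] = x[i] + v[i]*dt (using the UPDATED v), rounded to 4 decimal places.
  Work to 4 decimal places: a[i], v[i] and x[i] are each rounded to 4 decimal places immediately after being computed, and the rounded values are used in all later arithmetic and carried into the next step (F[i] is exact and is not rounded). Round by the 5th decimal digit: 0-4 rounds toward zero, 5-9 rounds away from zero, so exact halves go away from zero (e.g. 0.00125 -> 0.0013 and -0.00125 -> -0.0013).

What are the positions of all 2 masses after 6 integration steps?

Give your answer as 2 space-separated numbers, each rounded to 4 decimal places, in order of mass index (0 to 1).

Answer: 1.0000 7.0000

Derivation:
Step 0: x=[2.0000 7.0000] v=[0.0000 0.0000]
Step 1: x=[5.0000 5.0000] v=[6.0000 -4.0000]
Step 2: x=[3.0000 6.0000] v=[-4.0000 2.0000]
Step 3: x=[1.0000 7.0000] v=[-4.0000 2.0000]
Step 4: x=[4.0000 5.0000] v=[6.0000 -4.0000]
Step 5: x=[4.0000 5.0000] v=[0.0000 0.0000]
Step 6: x=[1.0000 7.0000] v=[-6.0000 4.0000]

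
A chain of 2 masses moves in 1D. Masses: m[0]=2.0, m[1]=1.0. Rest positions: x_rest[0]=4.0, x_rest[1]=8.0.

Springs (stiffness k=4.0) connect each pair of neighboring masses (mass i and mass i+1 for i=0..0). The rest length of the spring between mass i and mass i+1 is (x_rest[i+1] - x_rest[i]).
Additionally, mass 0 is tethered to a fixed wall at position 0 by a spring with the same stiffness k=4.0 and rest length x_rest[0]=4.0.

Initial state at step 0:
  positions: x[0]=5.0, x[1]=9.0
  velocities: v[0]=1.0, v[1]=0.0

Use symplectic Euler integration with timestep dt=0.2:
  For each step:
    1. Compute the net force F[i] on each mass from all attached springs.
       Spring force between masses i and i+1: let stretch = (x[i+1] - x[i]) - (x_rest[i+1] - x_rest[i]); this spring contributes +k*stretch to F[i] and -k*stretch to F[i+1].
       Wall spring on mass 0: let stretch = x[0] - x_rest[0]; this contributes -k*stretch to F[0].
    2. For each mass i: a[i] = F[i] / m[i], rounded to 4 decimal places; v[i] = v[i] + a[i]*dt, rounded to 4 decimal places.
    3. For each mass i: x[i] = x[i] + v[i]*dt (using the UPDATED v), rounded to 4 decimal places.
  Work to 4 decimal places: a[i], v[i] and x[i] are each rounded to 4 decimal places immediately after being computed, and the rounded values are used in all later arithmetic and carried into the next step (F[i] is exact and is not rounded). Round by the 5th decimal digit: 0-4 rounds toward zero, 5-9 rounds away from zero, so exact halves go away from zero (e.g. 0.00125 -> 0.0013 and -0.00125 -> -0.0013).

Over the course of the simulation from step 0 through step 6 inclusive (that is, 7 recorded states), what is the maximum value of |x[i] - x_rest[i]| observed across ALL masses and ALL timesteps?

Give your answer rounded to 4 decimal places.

Answer: 1.1408

Derivation:
Step 0: x=[5.0000 9.0000] v=[1.0000 0.0000]
Step 1: x=[5.1200 9.0000] v=[0.6000 0.0000]
Step 2: x=[5.1408 9.0192] v=[0.1040 0.0960]
Step 3: x=[5.0606 9.0579] v=[-0.4010 0.1933]
Step 4: x=[4.8953 9.0970] v=[-0.8263 0.1955]
Step 5: x=[4.6746 9.1038] v=[-1.1037 0.0341]
Step 6: x=[4.4342 9.0419] v=[-1.2019 -0.3093]
Max displacement = 1.1408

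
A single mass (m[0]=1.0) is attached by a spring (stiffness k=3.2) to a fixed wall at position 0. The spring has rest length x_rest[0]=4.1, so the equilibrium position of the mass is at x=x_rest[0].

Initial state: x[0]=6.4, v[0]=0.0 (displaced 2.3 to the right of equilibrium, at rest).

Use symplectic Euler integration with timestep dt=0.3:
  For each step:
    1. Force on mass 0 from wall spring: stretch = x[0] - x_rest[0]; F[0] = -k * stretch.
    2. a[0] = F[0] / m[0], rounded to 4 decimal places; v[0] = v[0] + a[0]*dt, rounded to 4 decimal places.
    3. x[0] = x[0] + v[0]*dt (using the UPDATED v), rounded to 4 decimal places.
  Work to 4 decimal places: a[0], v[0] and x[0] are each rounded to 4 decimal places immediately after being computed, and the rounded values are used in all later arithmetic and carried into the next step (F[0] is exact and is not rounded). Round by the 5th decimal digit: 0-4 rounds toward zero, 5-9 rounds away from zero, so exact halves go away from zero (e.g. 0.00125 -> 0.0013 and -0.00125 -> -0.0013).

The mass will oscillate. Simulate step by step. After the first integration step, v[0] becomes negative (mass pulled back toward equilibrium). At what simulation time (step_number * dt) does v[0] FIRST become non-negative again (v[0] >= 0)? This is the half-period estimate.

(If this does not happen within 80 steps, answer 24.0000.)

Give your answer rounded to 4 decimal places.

Step 0: x=[6.4000] v=[0.0000]
Step 1: x=[5.7376] v=[-2.2080]
Step 2: x=[4.6036] v=[-3.7801]
Step 3: x=[3.3245] v=[-4.2636]
Step 4: x=[2.2688] v=[-3.5191]
Step 5: x=[1.7404] v=[-1.7612]
Step 6: x=[1.8916] v=[0.5040]
First v>=0 after going negative at step 6, time=1.8000

Answer: 1.8000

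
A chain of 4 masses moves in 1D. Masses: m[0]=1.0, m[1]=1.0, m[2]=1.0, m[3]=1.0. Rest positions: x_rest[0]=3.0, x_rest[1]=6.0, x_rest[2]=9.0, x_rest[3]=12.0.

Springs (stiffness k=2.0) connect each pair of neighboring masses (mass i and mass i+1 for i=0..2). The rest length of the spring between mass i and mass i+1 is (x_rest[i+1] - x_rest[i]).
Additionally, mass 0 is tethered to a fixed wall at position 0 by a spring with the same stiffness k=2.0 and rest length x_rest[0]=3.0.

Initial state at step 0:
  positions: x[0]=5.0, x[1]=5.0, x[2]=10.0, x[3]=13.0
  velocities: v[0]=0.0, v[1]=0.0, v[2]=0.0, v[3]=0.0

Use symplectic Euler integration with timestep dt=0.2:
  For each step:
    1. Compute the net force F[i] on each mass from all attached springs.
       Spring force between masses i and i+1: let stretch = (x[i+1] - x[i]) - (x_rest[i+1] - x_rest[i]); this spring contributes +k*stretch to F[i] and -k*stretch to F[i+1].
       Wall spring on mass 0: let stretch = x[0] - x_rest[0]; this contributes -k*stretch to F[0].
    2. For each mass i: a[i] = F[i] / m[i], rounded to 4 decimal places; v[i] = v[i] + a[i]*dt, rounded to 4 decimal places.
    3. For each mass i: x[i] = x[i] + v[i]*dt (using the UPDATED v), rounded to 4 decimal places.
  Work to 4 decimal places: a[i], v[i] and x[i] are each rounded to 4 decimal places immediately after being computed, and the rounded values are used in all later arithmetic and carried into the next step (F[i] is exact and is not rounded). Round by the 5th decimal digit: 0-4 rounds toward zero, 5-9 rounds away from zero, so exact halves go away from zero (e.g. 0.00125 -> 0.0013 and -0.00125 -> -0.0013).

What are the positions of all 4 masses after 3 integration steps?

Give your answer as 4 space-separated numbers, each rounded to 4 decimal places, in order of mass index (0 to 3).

Answer: 3.0559 6.8857 9.3091 12.9416

Derivation:
Step 0: x=[5.0000 5.0000 10.0000 13.0000] v=[0.0000 0.0000 0.0000 0.0000]
Step 1: x=[4.6000 5.4000 9.8400 13.0000] v=[-2.0000 2.0000 -0.8000 0.0000]
Step 2: x=[3.8960 6.0912 9.5776 12.9872] v=[-3.5200 3.4560 -1.3120 -0.0640]
Step 3: x=[3.0559 6.8857 9.3091 12.9416] v=[-4.2003 3.9725 -1.3427 -0.2278]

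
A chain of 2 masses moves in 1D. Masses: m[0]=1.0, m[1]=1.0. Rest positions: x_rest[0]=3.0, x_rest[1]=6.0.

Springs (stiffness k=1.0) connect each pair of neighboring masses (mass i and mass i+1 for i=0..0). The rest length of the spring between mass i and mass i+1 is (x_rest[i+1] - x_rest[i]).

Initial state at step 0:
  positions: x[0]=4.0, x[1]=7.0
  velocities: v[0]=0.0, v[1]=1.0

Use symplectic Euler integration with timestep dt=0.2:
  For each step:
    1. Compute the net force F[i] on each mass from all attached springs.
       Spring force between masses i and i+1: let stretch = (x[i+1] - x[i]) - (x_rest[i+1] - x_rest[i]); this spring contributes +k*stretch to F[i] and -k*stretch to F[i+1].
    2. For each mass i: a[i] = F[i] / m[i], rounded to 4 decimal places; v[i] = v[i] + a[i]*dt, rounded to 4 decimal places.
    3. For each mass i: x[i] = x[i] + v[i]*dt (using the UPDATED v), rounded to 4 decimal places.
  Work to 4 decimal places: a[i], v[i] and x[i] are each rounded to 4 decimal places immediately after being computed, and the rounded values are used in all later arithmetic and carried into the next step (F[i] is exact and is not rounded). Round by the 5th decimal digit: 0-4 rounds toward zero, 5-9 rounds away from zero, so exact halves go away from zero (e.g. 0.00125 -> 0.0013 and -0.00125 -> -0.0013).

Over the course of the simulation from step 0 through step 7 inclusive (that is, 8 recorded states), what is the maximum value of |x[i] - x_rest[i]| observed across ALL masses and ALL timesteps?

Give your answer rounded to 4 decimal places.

Answer: 2.0268

Derivation:
Step 0: x=[4.0000 7.0000] v=[0.0000 1.0000]
Step 1: x=[4.0000 7.2000] v=[0.0000 1.0000]
Step 2: x=[4.0080 7.3920] v=[0.0400 0.9600]
Step 3: x=[4.0314 7.5686] v=[0.1168 0.8832]
Step 4: x=[4.0762 7.7238] v=[0.2242 0.7758]
Step 5: x=[4.1469 7.8531] v=[0.3537 0.6463]
Step 6: x=[4.2459 7.9541] v=[0.4949 0.5051]
Step 7: x=[4.3732 8.0268] v=[0.6365 0.3635]
Max displacement = 2.0268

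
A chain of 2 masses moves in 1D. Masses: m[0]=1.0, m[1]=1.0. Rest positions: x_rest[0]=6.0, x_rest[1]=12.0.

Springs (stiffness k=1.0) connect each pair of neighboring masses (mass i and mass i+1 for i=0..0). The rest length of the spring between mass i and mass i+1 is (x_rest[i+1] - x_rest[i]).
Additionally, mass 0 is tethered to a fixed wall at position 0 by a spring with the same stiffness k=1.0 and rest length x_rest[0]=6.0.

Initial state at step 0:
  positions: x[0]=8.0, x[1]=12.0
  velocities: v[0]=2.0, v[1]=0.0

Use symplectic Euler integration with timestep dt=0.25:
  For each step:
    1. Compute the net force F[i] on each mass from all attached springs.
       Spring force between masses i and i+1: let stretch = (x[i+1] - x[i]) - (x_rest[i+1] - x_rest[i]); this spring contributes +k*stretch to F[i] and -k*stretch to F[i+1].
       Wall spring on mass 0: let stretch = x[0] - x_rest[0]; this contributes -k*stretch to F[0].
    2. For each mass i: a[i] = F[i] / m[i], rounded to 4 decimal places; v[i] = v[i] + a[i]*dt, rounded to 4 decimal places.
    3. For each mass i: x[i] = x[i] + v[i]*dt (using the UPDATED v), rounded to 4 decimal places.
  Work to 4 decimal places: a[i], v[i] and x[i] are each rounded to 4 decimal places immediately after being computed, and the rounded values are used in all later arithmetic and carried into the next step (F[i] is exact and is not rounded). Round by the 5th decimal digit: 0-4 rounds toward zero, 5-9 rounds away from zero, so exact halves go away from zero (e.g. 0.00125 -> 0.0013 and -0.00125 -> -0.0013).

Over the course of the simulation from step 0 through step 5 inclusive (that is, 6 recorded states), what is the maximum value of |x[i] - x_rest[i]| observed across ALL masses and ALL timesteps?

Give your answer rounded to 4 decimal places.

Answer: 2.2500

Derivation:
Step 0: x=[8.0000 12.0000] v=[2.0000 0.0000]
Step 1: x=[8.2500 12.1250] v=[1.0000 0.5000]
Step 2: x=[8.2266 12.3828] v=[-0.0938 1.0313]
Step 3: x=[7.9488 12.7559] v=[-1.1114 1.4923]
Step 4: x=[7.4746 13.2035] v=[-1.8968 1.7905]
Step 5: x=[6.8913 13.6681] v=[-2.3332 1.8583]
Max displacement = 2.2500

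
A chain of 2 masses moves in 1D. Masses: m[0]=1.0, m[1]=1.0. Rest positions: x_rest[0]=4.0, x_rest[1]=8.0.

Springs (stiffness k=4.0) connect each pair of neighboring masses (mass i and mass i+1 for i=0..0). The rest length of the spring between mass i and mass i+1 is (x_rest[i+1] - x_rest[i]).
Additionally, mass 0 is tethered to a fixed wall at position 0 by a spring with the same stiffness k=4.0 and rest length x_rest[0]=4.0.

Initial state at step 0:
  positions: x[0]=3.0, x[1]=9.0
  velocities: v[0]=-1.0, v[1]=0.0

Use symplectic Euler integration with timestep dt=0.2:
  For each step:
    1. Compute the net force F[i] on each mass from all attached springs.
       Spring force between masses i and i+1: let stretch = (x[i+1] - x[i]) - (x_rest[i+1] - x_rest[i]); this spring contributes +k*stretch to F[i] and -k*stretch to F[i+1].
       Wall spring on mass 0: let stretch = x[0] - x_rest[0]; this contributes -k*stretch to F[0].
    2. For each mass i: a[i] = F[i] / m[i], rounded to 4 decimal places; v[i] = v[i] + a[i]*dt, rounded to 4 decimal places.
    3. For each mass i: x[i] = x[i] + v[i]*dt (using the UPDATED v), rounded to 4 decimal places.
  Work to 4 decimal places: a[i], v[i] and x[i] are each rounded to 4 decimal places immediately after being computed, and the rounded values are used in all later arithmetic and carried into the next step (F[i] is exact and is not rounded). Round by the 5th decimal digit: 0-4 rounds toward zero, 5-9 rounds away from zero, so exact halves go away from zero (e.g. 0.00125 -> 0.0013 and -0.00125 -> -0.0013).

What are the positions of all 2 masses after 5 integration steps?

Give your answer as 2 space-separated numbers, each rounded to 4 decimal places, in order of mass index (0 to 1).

Step 0: x=[3.0000 9.0000] v=[-1.0000 0.0000]
Step 1: x=[3.2800 8.6800] v=[1.4000 -1.6000]
Step 2: x=[3.8992 8.1360] v=[3.0960 -2.7200]
Step 3: x=[4.5724 7.5541] v=[3.3661 -2.9094]
Step 4: x=[4.9911 7.1351] v=[2.0935 -2.0948]
Step 5: x=[4.9543 7.0131] v=[-0.1842 -0.6100]

Answer: 4.9543 7.0131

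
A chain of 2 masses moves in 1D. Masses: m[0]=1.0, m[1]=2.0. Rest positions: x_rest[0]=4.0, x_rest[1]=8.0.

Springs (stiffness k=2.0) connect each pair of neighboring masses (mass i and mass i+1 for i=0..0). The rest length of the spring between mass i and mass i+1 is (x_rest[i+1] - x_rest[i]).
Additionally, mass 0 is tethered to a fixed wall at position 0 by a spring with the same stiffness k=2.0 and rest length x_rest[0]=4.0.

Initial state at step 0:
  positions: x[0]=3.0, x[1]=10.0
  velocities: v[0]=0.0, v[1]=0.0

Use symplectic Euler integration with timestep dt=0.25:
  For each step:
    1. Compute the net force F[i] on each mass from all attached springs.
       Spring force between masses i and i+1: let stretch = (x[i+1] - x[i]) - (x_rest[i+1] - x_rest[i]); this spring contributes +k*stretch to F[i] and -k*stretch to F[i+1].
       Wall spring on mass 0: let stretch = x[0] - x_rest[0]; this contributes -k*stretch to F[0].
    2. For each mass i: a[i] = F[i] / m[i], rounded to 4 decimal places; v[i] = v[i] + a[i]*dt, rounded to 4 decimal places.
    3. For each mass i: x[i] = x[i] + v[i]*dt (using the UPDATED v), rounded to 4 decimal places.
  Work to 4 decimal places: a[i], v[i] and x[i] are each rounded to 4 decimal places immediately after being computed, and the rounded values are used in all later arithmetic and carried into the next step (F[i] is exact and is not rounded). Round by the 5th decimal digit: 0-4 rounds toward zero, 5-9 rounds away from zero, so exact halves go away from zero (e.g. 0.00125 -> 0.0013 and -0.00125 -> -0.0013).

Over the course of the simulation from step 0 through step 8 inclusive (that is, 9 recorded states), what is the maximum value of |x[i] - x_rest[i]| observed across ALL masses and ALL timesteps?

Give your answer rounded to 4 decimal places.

Answer: 2.3887

Derivation:
Step 0: x=[3.0000 10.0000] v=[0.0000 0.0000]
Step 1: x=[3.5000 9.8125] v=[2.0000 -0.7500]
Step 2: x=[4.3516 9.4805] v=[3.4063 -1.3281]
Step 3: x=[5.3004 9.0779] v=[3.7950 -1.6103]
Step 4: x=[6.0588 8.6892] v=[3.0336 -1.5547]
Step 5: x=[6.3887 8.3861] v=[1.3194 -1.2123]
Step 6: x=[6.1696 8.2082] v=[-0.8763 -0.7117]
Step 7: x=[5.4342 8.1529] v=[-2.9418 -0.2214]
Step 8: x=[4.3593 8.1776] v=[-4.2996 0.0989]
Max displacement = 2.3887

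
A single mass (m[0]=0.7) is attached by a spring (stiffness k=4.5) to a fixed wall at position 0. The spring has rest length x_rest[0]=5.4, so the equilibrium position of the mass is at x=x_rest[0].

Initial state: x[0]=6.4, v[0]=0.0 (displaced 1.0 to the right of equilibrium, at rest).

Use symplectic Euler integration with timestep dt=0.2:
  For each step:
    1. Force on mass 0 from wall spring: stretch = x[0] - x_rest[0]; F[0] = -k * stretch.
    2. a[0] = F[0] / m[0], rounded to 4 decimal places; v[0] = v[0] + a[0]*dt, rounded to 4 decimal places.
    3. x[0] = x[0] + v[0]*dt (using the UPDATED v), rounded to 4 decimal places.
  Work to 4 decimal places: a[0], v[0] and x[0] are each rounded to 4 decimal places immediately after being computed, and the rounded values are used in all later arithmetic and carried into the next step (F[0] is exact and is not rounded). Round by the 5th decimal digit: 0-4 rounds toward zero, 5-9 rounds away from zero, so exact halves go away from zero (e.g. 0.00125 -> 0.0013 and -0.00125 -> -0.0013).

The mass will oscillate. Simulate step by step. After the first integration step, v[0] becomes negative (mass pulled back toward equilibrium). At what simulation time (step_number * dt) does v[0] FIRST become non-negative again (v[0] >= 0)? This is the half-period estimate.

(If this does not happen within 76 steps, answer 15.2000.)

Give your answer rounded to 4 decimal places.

Step 0: x=[6.4000] v=[0.0000]
Step 1: x=[6.1429] v=[-1.2857]
Step 2: x=[5.6947] v=[-2.2409]
Step 3: x=[5.1707] v=[-2.6198]
Step 4: x=[4.7057] v=[-2.3250]
Step 5: x=[4.4192] v=[-1.4323]
Step 6: x=[4.3849] v=[-0.1713]
Step 7: x=[4.6117] v=[1.1338]
First v>=0 after going negative at step 7, time=1.4000

Answer: 1.4000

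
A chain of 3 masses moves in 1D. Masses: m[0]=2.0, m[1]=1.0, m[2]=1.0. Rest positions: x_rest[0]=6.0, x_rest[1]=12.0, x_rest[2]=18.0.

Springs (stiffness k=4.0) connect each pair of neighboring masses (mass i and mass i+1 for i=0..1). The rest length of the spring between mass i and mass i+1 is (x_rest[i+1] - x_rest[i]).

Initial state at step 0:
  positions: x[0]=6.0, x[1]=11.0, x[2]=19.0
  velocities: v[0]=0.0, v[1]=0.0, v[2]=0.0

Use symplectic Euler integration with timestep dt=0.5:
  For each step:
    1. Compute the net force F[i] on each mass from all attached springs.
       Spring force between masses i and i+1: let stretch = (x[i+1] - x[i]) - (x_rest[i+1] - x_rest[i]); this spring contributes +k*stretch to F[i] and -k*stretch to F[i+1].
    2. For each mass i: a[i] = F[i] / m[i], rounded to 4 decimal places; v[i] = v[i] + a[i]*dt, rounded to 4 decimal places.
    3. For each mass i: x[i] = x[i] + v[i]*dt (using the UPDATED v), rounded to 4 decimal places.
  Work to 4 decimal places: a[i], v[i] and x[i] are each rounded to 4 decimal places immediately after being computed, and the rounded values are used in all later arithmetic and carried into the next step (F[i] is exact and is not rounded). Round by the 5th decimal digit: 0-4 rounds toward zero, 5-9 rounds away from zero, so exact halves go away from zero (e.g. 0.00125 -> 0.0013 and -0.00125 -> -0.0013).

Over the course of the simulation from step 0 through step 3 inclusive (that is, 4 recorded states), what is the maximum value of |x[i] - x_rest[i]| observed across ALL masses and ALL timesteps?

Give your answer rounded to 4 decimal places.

Step 0: x=[6.0000 11.0000 19.0000] v=[0.0000 0.0000 0.0000]
Step 1: x=[5.5000 14.0000 17.0000] v=[-1.0000 6.0000 -4.0000]
Step 2: x=[6.2500 11.5000 18.0000] v=[1.5000 -5.0000 2.0000]
Step 3: x=[6.6250 10.2500 18.5000] v=[0.7500 -2.5000 1.0000]
Max displacement = 2.0000

Answer: 2.0000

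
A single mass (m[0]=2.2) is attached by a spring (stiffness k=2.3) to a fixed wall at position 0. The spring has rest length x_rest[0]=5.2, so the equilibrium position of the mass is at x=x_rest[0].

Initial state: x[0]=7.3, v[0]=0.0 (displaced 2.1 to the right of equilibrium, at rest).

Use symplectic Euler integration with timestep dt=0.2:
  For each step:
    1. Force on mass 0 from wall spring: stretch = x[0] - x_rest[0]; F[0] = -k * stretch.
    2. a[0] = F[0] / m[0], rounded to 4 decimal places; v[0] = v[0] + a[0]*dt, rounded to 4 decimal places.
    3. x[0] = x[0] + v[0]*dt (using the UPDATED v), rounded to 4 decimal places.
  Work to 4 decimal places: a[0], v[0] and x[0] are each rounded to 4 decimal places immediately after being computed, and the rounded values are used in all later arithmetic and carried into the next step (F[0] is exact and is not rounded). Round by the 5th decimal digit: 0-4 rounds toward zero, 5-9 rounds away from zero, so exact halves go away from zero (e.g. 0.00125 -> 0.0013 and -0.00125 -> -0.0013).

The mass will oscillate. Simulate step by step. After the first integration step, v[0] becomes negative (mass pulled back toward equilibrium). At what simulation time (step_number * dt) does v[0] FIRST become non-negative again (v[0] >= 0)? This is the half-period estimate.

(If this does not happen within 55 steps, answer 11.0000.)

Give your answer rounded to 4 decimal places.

Step 0: x=[7.3000] v=[0.0000]
Step 1: x=[7.2122] v=[-0.4391]
Step 2: x=[7.0402] v=[-0.8598]
Step 3: x=[6.7913] v=[-1.2446]
Step 4: x=[6.4758] v=[-1.5773]
Step 5: x=[6.1070] v=[-1.8441]
Step 6: x=[5.7003] v=[-2.0337]
Step 7: x=[5.2726] v=[-2.1383]
Step 8: x=[4.8419] v=[-2.1535]
Step 9: x=[4.4262] v=[-2.0786]
Step 10: x=[4.0428] v=[-1.9168]
Step 11: x=[3.7078] v=[-1.6748]
Step 12: x=[3.4352] v=[-1.3628]
Step 13: x=[3.2364] v=[-0.9938]
Step 14: x=[3.1198] v=[-0.5832]
Step 15: x=[3.0902] v=[-0.1482]
Step 16: x=[3.1488] v=[0.2929]
First v>=0 after going negative at step 16, time=3.2000

Answer: 3.2000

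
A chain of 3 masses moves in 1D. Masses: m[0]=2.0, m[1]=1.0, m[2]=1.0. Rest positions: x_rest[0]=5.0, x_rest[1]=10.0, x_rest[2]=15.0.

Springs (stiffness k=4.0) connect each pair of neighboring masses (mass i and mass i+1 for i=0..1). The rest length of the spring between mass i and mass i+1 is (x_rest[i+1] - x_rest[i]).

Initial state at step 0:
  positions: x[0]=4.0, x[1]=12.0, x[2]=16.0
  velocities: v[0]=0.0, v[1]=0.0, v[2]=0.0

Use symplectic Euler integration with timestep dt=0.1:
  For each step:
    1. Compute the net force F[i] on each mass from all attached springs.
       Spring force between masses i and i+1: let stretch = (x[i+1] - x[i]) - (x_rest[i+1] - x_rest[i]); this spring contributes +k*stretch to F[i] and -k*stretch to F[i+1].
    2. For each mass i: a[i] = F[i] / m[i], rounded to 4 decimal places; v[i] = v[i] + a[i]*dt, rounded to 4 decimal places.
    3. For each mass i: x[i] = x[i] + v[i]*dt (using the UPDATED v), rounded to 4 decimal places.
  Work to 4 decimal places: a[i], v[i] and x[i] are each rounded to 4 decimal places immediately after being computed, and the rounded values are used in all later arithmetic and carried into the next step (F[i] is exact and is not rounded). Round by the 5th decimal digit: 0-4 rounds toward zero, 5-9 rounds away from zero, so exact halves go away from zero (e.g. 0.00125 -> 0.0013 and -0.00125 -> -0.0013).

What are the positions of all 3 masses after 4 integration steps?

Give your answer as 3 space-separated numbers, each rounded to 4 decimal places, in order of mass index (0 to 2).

Step 0: x=[4.0000 12.0000 16.0000] v=[0.0000 0.0000 0.0000]
Step 1: x=[4.0600 11.8400 16.0400] v=[0.6000 -1.6000 0.4000]
Step 2: x=[4.1756 11.5368 16.1120] v=[1.1560 -3.0320 0.7200]
Step 3: x=[4.3384 11.1222 16.2010] v=[1.6282 -4.1464 0.8899]
Step 4: x=[4.5369 10.6394 16.2868] v=[1.9850 -4.8284 0.8584]

Answer: 4.5369 10.6394 16.2868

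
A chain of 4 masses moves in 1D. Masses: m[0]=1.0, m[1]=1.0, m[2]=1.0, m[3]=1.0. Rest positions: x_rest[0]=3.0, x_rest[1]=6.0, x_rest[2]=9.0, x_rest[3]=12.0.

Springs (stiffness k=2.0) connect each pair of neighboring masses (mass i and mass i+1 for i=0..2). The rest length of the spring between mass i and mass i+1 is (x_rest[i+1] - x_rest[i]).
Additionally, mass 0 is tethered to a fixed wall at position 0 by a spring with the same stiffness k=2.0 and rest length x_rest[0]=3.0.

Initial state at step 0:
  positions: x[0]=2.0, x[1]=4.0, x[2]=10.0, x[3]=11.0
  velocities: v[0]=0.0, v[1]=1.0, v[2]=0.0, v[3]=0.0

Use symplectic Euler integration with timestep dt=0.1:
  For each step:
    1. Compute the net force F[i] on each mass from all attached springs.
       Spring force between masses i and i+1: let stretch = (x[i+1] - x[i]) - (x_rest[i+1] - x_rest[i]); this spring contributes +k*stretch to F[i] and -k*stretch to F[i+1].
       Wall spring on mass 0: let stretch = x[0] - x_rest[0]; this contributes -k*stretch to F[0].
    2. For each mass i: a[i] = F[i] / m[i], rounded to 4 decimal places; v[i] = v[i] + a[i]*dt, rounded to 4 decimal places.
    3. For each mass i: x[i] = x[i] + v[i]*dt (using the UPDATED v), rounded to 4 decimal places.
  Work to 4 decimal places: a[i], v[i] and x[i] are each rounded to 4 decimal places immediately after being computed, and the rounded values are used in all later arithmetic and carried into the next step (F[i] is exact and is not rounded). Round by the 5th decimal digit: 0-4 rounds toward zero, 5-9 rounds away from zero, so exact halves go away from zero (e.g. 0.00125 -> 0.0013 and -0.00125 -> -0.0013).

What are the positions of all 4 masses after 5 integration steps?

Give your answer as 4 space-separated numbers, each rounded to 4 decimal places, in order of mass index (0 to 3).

Step 0: x=[2.0000 4.0000 10.0000 11.0000] v=[0.0000 1.0000 0.0000 0.0000]
Step 1: x=[2.0000 4.1800 9.9000 11.0400] v=[0.0000 1.8000 -1.0000 0.4000]
Step 2: x=[2.0036 4.4308 9.7084 11.1172] v=[0.0360 2.5080 -1.9160 0.7720]
Step 3: x=[2.0157 4.7386 9.4394 11.2262] v=[0.1207 3.0781 -2.6898 1.0902]
Step 4: x=[2.0419 5.0860 9.1121 11.3595] v=[0.2621 3.4737 -3.2726 1.3328]
Step 5: x=[2.0882 5.4530 8.7493 11.5078] v=[0.4625 3.6701 -3.6283 1.4833]

Answer: 2.0882 5.4530 8.7493 11.5078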